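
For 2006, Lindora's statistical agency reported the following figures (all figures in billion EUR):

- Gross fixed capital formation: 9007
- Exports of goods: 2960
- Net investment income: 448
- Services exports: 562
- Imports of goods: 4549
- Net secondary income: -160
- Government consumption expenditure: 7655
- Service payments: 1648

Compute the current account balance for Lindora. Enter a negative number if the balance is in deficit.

-2387

Goods balance = 2960 - 4549 = -1589
Services balance = 562 - 1648 = -1086
Trade balance (goods + services) = -1589 + (-1086) = -2675
Net primary income = 448
Net secondary income = -160
Current account = -2675 + 448 + (-160) = -2387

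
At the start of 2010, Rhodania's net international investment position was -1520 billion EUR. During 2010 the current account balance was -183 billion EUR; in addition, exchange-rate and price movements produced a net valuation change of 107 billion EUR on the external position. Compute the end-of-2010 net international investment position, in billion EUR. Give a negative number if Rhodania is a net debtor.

Change in NIIP = current account + net valuation change = -183 + 107 = -76
End-of-year NIIP = -1520 + (-76) = -1596

-1596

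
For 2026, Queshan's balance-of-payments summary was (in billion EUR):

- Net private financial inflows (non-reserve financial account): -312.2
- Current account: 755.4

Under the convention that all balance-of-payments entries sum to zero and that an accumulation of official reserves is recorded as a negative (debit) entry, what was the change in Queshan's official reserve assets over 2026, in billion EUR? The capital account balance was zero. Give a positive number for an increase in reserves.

Official reserve transactions balance = -(755.4 + (-312.2)) = -443.2
An accumulation of reserves is recorded as a debit (negative entry), so the change in the stock of reserves is the negative of that balance.
Change in official reserves = -(-443.2) = 443.2

443.2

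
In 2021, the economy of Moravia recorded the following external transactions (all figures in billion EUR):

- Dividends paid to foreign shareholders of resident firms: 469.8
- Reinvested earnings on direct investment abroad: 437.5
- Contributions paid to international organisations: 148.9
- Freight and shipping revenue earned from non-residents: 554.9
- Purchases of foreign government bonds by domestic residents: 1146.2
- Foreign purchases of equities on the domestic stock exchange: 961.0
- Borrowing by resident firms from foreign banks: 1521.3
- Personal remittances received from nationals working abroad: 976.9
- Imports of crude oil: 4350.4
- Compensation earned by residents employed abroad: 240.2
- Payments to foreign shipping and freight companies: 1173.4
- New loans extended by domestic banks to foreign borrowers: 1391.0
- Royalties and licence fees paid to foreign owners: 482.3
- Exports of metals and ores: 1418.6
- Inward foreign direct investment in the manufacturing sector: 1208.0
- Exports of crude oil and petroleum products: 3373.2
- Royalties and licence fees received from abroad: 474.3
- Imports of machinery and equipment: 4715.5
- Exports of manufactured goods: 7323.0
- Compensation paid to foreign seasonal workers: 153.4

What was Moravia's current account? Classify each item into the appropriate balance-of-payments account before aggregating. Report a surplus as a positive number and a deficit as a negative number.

3304.9

Goods: 3373.2 - 4715.5 - 4350.4 + 1418.6 + 7323.0 = 3048.9
Services: -482.3 + 474.3 - 1173.4 + 554.9 = -626.5
Primary income: -153.4 + 437.5 - 469.8 + 240.2 = 54.5
Secondary income: 976.9 - 148.9 = 828.0
Current account = 3048.9 + (-626.5) + 54.5 + 828.0 = 3304.9
(Excluded from the current account — financial account: purchases of foreign government bonds by domestic residents 1146.2, foreign purchases of equities on the domestic stock exchange 961.0, borrowing by resident firms from foreign banks 1521.3, new loans extended by domestic banks to foreign borrowers 1391.0, inward foreign direct investment in the manufacturing sector 1208.0.)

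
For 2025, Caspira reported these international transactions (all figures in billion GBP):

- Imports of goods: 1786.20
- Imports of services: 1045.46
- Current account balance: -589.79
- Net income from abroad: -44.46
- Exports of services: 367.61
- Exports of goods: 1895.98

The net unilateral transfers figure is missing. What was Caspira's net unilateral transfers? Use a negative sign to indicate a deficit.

22.74

Current account = goods balance + services balance + net primary income + net secondary income
Sum of the known components = -612.53
Net unilateral transfers = CA - (known components) = -589.79 - (-612.53) = 22.74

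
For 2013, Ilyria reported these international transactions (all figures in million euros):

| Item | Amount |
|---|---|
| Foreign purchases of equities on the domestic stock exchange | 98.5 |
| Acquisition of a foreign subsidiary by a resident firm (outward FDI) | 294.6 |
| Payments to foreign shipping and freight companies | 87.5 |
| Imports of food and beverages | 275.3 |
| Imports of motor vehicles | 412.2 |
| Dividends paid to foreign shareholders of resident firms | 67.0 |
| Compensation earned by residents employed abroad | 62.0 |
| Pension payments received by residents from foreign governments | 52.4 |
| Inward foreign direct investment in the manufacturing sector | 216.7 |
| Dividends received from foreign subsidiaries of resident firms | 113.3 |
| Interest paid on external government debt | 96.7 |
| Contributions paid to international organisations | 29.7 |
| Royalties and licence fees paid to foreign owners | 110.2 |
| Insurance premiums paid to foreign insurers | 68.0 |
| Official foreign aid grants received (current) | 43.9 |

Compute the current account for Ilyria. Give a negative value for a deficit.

Goods: -275.3 - 412.2 = -687.5
Services: -87.5 - 68.0 - 110.2 = -265.7
Primary income: -96.7 + 62.0 + 113.3 - 67.0 = 11.6
Secondary income: 43.9 + 52.4 - 29.7 = 66.6
Current account = (-687.5) + (-265.7) + 11.6 + 66.6 = -875.0
(Excluded from the current account — financial account: foreign purchases of equities on the domestic stock exchange 98.5, acquisition of a foreign subsidiary by a resident firm (outward FDI) 294.6, inward foreign direct investment in the manufacturing sector 216.7.)

-875.0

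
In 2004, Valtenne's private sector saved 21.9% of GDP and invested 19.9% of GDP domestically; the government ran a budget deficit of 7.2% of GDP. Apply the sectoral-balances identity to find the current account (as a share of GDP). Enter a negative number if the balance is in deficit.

-5.2

By the sectoral-balances identity, CA = (S_private - I) + (T - G).
Private balance = 21.9 - 19.9 = 2.0
Government balance (T - G) = -7.2
CA = 2.0 + (-7.2) = -5.2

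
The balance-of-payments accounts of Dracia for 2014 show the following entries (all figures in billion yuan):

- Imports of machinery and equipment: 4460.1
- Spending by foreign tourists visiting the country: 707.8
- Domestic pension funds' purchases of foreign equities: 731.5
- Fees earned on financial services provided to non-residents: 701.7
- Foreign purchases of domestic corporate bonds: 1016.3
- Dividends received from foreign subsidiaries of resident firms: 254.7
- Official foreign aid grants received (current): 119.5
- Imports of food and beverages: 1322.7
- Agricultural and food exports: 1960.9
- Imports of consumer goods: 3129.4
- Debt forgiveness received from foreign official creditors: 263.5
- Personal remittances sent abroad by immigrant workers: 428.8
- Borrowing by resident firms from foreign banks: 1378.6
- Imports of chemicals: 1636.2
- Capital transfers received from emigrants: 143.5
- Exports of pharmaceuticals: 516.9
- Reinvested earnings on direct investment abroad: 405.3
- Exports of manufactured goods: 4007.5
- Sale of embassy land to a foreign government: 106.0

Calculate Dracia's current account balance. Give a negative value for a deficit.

Goods: -3129.4 - 1636.2 + 1960.9 + 516.9 - 4460.1 + 4007.5 - 1322.7 = -4063.1
Services: 707.8 + 701.7 = 1409.5
Primary income: 254.7 + 405.3 = 660.0
Secondary income: -428.8 + 119.5 = -309.3
Current account = (-4063.1) + 1409.5 + 660.0 + (-309.3) = -2302.9
(Excluded from the current account — financial account: domestic pension funds' purchases of foreign equities 731.5, foreign purchases of domestic corporate bonds 1016.3, borrowing by resident firms from foreign banks 1378.6; capital account: debt forgiveness received from foreign official creditors 263.5, capital transfers received from emigrants 143.5, sale of embassy land to a foreign government 106.0.)

-2302.9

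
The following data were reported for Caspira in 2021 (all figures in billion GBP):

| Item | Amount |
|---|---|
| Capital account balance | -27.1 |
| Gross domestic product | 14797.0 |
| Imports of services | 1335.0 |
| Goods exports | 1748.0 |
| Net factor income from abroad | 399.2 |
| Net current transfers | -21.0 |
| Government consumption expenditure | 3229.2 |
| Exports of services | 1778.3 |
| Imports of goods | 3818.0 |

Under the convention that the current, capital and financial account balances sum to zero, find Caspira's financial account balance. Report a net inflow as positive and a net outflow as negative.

1275.6

Goods balance = 1748.0 - 3818.0 = -2070.0
Services balance = 1778.3 - 1335.0 = 443.3
Trade balance (goods + services) = -2070.0 + 443.3 = -1626.7
Net primary income = 399.2
Net secondary income = -21.0
Current account = -1626.7 + 399.2 + (-21.0) = -1248.5
Financial account = -(-1248.5 + (-27.1)) = 1275.6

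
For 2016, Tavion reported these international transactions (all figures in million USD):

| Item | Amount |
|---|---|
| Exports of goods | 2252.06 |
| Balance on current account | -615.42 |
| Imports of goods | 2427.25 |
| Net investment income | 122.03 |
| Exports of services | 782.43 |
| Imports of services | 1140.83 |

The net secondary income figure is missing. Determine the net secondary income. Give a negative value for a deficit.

Current account = goods balance + services balance + net primary income + net secondary income
Sum of the known components = -411.56
Net secondary income = CA - (known components) = -615.42 - (-411.56) = -203.86

-203.86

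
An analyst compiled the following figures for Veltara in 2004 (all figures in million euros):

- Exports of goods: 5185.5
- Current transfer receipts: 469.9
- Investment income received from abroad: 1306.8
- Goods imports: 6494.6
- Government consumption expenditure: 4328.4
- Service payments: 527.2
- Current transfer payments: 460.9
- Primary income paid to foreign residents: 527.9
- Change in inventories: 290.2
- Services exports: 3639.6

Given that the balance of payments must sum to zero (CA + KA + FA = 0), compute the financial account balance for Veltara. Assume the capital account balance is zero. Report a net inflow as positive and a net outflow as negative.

-2591.2

Goods balance = 5185.5 - 6494.6 = -1309.1
Services balance = 3639.6 - 527.2 = 3112.4
Trade balance (goods + services) = -1309.1 + 3112.4 = 1803.3
Net primary income = 1306.8 - 527.9 = 778.9
Net secondary income = 469.9 - 460.9 = 9.0
Current account = 1803.3 + 778.9 + 9.0 = 2591.2
Financial account = -(2591.2) = -2591.2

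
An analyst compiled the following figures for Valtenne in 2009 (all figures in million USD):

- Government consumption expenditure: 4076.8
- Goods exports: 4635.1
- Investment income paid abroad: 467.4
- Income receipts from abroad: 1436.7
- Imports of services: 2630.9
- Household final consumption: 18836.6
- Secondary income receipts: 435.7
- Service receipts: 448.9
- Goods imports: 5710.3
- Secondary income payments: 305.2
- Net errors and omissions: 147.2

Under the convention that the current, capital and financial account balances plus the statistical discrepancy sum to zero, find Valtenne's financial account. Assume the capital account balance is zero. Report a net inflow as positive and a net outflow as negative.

Goods balance = 4635.1 - 5710.3 = -1075.2
Services balance = 448.9 - 2630.9 = -2182.0
Trade balance (goods + services) = -1075.2 + (-2182.0) = -3257.2
Net primary income = 1436.7 - 467.4 = 969.3
Net secondary income = 435.7 - 305.2 = 130.5
Current account = -3257.2 + 969.3 + 130.5 = -2157.4
Financial account = -(-2157.4 + 147.2) = 2010.2

2010.2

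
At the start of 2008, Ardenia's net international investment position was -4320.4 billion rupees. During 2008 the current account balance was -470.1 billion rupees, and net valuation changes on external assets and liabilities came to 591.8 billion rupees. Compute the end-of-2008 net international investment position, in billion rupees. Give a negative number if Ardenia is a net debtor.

Change in NIIP = current account + net valuation change = -470.1 + 591.8 = 121.7
End-of-year NIIP = -4320.4 + 121.7 = -4198.7

-4198.7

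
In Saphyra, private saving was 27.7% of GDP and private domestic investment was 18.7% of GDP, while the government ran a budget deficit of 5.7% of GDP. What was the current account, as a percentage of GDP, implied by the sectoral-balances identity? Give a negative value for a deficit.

3.3

By the sectoral-balances identity, CA = (S_private - I) + (T - G).
Private balance = 27.7 - 18.7 = 9.0
Government balance (T - G) = -5.7
CA = 9.0 + (-5.7) = 3.3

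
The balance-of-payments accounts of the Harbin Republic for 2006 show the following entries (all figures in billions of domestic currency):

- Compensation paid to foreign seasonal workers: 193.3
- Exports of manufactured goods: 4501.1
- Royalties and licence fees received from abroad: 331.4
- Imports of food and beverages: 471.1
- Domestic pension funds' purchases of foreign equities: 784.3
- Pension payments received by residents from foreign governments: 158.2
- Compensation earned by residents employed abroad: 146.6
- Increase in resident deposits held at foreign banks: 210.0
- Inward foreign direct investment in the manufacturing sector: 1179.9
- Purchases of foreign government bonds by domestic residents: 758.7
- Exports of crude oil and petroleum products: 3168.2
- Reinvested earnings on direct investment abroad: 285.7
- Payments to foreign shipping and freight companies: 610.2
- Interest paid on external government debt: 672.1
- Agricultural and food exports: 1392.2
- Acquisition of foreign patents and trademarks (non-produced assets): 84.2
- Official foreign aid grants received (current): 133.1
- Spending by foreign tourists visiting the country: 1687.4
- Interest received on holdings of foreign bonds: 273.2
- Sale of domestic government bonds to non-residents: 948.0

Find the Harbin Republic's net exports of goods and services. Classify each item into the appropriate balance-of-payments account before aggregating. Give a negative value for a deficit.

9999.0

Goods: 4501.1 - 471.1 + 3168.2 + 1392.2 = 8590.4
Services: 331.4 + 1687.4 - 610.2 = 1408.6
Trade balance = 8590.4 + 1408.6 = 9999.0
(Excluded from the trade balance — primary income: compensation paid to foreign seasonal workers 193.3, compensation earned by residents employed abroad 146.6, reinvested earnings on direct investment abroad 285.7, interest paid on external government debt 672.1, interest received on holdings of foreign bonds 273.2; financial account: domestic pension funds' purchases of foreign equities 784.3, increase in resident deposits held at foreign banks 210.0, inward foreign direct investment in the manufacturing sector 1179.9, purchases of foreign government bonds by domestic residents 758.7, sale of domestic government bonds to non-residents 948.0; secondary income: pension payments received by residents from foreign governments 158.2, official foreign aid grants received (current) 133.1; capital account: acquisition of foreign patents and trademarks (non-produced assets) 84.2.)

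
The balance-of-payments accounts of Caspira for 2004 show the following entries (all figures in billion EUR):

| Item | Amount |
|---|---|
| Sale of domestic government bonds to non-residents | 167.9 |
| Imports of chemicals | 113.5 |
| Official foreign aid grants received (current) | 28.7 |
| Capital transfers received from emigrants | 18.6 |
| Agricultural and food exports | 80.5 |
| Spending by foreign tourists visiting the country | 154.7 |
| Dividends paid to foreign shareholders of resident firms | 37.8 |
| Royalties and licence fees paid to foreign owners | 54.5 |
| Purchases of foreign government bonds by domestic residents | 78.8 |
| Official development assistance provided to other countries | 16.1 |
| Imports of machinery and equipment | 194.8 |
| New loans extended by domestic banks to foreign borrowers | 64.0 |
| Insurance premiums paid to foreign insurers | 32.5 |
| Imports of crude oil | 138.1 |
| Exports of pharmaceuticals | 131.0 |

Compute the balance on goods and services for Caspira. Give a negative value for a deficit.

-167.2

Goods: -138.1 - 194.8 - 113.5 + 131.0 + 80.5 = -234.9
Services: -32.5 - 54.5 + 154.7 = 67.7
Trade balance = -234.9 + 67.7 = -167.2
(Excluded from the trade balance — financial account: sale of domestic government bonds to non-residents 167.9, purchases of foreign government bonds by domestic residents 78.8, new loans extended by domestic banks to foreign borrowers 64.0; secondary income: official foreign aid grants received (current) 28.7, official development assistance provided to other countries 16.1; capital account: capital transfers received from emigrants 18.6; primary income: dividends paid to foreign shareholders of resident firms 37.8.)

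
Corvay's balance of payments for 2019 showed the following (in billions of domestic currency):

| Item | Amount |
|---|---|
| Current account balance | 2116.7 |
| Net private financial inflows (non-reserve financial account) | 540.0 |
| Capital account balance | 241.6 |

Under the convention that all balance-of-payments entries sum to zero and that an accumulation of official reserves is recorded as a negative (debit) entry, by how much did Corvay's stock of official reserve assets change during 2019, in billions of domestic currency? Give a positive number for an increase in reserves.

Official reserve transactions balance = -(2116.7 + 241.6 + 540.0) = -2898.3
An accumulation of reserves is recorded as a debit (negative entry), so the change in the stock of reserves is the negative of that balance.
Change in official reserves = -(-2898.3) = 2898.3

2898.3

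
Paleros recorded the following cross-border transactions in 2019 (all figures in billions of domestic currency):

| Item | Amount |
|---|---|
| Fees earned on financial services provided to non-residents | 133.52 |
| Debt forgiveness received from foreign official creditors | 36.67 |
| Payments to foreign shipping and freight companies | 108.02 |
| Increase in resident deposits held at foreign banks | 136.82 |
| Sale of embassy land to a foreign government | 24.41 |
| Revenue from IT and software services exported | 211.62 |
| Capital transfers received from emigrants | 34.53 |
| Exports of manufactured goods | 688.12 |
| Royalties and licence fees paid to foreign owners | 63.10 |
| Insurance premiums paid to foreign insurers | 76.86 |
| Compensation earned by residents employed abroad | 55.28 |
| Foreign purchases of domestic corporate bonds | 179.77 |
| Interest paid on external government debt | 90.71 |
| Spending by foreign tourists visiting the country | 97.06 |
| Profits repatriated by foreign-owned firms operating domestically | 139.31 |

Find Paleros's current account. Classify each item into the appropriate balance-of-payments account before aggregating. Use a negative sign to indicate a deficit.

707.60

Goods: 688.12
Services: 97.06 + 133.52 - 63.10 - 108.02 + 211.62 - 76.86 = 194.22
Primary income: -90.71 + 55.28 - 139.31 = -174.74
Current account = 688.12 + 194.22 + (-174.74) = 707.60
(Excluded from the current account — capital account: debt forgiveness received from foreign official creditors 36.67, sale of embassy land to a foreign government 24.41, capital transfers received from emigrants 34.53; financial account: increase in resident deposits held at foreign banks 136.82, foreign purchases of domestic corporate bonds 179.77.)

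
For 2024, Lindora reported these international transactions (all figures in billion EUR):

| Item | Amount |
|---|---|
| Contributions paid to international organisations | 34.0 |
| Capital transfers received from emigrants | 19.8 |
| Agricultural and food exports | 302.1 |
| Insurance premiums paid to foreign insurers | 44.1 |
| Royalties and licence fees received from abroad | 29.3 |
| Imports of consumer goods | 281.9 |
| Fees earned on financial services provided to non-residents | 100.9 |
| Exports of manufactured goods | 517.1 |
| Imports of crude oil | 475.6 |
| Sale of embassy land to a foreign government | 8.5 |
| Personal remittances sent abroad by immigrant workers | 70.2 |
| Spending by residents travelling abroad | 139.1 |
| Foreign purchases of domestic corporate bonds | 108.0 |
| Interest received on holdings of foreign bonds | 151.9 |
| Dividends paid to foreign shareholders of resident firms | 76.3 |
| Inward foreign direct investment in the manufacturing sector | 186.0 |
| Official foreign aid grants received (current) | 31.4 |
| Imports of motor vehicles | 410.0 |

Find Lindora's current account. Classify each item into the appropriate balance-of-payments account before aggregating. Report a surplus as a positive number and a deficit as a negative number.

-398.5

Goods: -475.6 + 517.1 - 410.0 + 302.1 - 281.9 = -348.3
Services: -44.1 + 29.3 - 139.1 + 100.9 = -53.0
Primary income: 151.9 - 76.3 = 75.6
Secondary income: 31.4 - 34.0 - 70.2 = -72.8
Current account = (-348.3) + (-53.0) + 75.6 + (-72.8) = -398.5
(Excluded from the current account — capital account: capital transfers received from emigrants 19.8, sale of embassy land to a foreign government 8.5; financial account: foreign purchases of domestic corporate bonds 108.0, inward foreign direct investment in the manufacturing sector 186.0.)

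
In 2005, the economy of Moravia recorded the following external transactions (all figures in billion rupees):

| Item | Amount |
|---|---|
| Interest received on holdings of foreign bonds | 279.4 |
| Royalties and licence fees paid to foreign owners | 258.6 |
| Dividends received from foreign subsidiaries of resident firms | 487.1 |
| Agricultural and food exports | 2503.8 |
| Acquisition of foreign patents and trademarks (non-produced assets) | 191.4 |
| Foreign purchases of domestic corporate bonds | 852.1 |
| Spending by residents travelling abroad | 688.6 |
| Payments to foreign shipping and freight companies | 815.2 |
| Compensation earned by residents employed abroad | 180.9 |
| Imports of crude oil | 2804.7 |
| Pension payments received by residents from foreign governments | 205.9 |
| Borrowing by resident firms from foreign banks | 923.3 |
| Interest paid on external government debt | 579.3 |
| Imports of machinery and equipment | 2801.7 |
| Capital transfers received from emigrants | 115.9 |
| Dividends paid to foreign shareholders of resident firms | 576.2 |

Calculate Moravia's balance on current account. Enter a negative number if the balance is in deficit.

-4867.2

Goods: -2801.7 + 2503.8 - 2804.7 = -3102.6
Services: -815.2 - 688.6 - 258.6 = -1762.4
Primary income: 487.1 - 579.3 + 180.9 - 576.2 + 279.4 = -208.1
Secondary income: 205.9
Current account = (-3102.6) + (-1762.4) + (-208.1) + 205.9 = -4867.2
(Excluded from the current account — capital account: acquisition of foreign patents and trademarks (non-produced assets) 191.4, capital transfers received from emigrants 115.9; financial account: foreign purchases of domestic corporate bonds 852.1, borrowing by resident firms from foreign banks 923.3.)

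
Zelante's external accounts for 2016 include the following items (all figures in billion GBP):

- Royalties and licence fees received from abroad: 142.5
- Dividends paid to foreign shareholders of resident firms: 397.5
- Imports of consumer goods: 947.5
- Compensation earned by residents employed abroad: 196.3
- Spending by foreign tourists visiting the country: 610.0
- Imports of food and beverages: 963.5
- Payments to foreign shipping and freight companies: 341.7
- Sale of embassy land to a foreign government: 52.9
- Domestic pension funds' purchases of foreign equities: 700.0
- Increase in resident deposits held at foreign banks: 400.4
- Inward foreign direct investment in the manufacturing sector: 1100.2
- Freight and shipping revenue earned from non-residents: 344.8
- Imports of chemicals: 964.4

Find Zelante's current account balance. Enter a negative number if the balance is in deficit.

Goods: -947.5 - 963.5 - 964.4 = -2875.4
Services: 610.0 + 344.8 - 341.7 + 142.5 = 755.6
Primary income: -397.5 + 196.3 = -201.2
Current account = (-2875.4) + 755.6 + (-201.2) = -2321.0
(Excluded from the current account — capital account: sale of embassy land to a foreign government 52.9; financial account: domestic pension funds' purchases of foreign equities 700.0, increase in resident deposits held at foreign banks 400.4, inward foreign direct investment in the manufacturing sector 1100.2.)

-2321.0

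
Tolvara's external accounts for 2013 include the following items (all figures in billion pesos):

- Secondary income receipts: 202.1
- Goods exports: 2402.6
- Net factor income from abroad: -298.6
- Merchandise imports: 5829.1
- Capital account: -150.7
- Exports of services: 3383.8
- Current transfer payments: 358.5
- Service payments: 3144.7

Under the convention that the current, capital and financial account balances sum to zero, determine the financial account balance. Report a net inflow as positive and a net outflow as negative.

Goods balance = 2402.6 - 5829.1 = -3426.5
Services balance = 3383.8 - 3144.7 = 239.1
Trade balance (goods + services) = -3426.5 + 239.1 = -3187.4
Net primary income = -298.6
Net secondary income = 202.1 - 358.5 = -156.4
Current account = -3187.4 + (-298.6) + (-156.4) = -3642.4
Financial account = -(-3642.4 + (-150.7)) = 3793.1

3793.1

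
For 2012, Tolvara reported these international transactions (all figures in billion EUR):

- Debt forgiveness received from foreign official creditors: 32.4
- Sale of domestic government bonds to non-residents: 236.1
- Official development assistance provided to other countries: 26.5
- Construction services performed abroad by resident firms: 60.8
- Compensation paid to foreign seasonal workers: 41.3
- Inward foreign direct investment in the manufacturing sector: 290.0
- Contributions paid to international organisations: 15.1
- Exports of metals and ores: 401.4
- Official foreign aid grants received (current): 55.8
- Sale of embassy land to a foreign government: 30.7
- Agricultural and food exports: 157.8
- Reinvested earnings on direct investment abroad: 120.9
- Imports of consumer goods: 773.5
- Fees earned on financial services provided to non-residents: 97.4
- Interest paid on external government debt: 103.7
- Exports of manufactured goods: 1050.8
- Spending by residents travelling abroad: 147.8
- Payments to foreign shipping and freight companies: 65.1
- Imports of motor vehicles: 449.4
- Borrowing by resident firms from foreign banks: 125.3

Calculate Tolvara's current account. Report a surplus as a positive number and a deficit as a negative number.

Goods: -773.5 - 449.4 + 401.4 + 157.8 + 1050.8 = 387.1
Services: -65.1 + 97.4 + 60.8 - 147.8 = -54.7
Primary income: -103.7 - 41.3 + 120.9 = -24.1
Secondary income: -15.1 - 26.5 + 55.8 = 14.2
Current account = 387.1 + (-54.7) + (-24.1) + 14.2 = 322.5
(Excluded from the current account — capital account: debt forgiveness received from foreign official creditors 32.4, sale of embassy land to a foreign government 30.7; financial account: sale of domestic government bonds to non-residents 236.1, inward foreign direct investment in the manufacturing sector 290.0, borrowing by resident firms from foreign banks 125.3.)

322.5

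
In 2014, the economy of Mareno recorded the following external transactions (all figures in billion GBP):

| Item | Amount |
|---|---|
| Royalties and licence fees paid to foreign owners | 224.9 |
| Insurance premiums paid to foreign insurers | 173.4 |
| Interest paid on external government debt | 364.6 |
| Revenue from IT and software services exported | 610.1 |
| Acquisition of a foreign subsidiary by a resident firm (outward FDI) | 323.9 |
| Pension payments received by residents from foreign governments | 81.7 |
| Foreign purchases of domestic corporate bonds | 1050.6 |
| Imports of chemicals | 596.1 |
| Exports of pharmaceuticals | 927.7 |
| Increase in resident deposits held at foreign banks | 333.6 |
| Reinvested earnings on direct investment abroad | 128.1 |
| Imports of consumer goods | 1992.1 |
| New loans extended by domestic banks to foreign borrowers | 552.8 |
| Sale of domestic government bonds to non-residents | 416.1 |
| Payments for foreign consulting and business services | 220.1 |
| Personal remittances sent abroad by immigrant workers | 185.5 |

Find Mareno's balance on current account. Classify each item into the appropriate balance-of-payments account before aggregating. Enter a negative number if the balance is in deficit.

-2009.1

Goods: -596.1 + 927.7 - 1992.1 = -1660.5
Services: -224.9 - 220.1 - 173.4 + 610.1 = -8.3
Primary income: 128.1 - 364.6 = -236.5
Secondary income: -185.5 + 81.7 = -103.8
Current account = (-1660.5) + (-8.3) + (-236.5) + (-103.8) = -2009.1
(Excluded from the current account — financial account: acquisition of a foreign subsidiary by a resident firm (outward FDI) 323.9, foreign purchases of domestic corporate bonds 1050.6, increase in resident deposits held at foreign banks 333.6, new loans extended by domestic banks to foreign borrowers 552.8, sale of domestic government bonds to non-residents 416.1.)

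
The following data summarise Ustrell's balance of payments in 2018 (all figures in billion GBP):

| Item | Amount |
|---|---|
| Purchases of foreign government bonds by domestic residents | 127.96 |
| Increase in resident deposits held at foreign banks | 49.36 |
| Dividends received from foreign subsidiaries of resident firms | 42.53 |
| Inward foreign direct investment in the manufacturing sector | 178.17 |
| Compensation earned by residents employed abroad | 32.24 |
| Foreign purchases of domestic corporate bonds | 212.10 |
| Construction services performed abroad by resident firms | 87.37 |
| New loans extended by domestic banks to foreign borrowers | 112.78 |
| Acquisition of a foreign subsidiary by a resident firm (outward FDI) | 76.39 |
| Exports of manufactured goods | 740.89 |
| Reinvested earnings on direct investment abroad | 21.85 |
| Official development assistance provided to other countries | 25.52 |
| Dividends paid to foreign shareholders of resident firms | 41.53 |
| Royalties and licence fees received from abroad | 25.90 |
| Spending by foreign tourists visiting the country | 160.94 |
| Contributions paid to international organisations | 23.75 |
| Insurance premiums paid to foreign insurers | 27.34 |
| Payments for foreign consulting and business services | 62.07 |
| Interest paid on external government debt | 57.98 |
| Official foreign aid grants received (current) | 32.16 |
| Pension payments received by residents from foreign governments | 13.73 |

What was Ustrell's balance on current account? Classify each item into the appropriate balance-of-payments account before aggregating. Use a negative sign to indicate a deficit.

Goods: 740.89
Services: 87.37 + 160.94 - 27.34 + 25.90 - 62.07 = 184.80
Primary income: -57.98 + 42.53 + 21.85 + 32.24 - 41.53 = -2.89
Secondary income: -25.52 + 13.73 + 32.16 - 23.75 = -3.38
Current account = 740.89 + 184.80 + (-2.89) + (-3.38) = 919.42
(Excluded from the current account — financial account: purchases of foreign government bonds by domestic residents 127.96, increase in resident deposits held at foreign banks 49.36, inward foreign direct investment in the manufacturing sector 178.17, foreign purchases of domestic corporate bonds 212.10, new loans extended by domestic banks to foreign borrowers 112.78, acquisition of a foreign subsidiary by a resident firm (outward FDI) 76.39.)

919.42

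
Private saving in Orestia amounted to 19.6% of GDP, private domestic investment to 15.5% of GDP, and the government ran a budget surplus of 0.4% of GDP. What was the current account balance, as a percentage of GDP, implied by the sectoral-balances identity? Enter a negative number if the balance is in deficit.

By the sectoral-balances identity, CA = (S_private - I) + (T - G).
Private balance = 19.6 - 15.5 = 4.1
Government balance (T - G) = 0.4
CA = 4.1 + 0.4 = 4.5

4.5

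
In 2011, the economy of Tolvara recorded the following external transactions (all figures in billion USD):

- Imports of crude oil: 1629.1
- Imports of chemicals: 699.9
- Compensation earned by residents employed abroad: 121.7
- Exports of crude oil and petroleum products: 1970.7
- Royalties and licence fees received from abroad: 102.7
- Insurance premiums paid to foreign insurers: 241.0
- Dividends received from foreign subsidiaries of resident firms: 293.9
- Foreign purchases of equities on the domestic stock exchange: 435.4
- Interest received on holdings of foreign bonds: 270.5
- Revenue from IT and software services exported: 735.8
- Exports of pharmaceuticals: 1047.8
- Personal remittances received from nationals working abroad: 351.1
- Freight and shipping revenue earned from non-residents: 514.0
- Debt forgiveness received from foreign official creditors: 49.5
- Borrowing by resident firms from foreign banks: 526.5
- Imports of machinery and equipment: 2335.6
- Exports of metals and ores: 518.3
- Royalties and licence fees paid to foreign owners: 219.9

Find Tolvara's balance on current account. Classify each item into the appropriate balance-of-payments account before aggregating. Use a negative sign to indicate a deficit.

Goods: 1970.7 - 2335.6 - 1629.1 + 1047.8 - 699.9 + 518.3 = -1127.8
Services: -219.9 + 514.0 + 735.8 + 102.7 - 241.0 = 891.6
Primary income: 270.5 + 121.7 + 293.9 = 686.1
Secondary income: 351.1
Current account = (-1127.8) + 891.6 + 686.1 + 351.1 = 801.0
(Excluded from the current account — financial account: foreign purchases of equities on the domestic stock exchange 435.4, borrowing by resident firms from foreign banks 526.5; capital account: debt forgiveness received from foreign official creditors 49.5.)

801.0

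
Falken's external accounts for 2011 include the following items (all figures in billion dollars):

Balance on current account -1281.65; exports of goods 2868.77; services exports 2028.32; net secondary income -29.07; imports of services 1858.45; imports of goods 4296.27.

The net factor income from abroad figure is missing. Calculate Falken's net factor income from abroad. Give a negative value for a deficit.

5.05

Current account = goods balance + services balance + net primary income + net secondary income
Sum of the known components = -1286.70
Net factor income from abroad = CA - (known components) = -1281.65 - (-1286.70) = 5.05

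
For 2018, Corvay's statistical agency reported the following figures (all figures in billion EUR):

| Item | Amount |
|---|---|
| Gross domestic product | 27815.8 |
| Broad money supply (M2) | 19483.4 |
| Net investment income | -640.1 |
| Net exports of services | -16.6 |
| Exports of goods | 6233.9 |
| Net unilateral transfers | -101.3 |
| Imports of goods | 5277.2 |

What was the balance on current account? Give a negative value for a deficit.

198.7

Goods balance = 6233.9 - 5277.2 = 956.7
Services balance = -16.6
Trade balance (goods + services) = 956.7 + (-16.6) = 940.1
Net primary income = -640.1
Net secondary income = -101.3
Current account = 940.1 + (-640.1) + (-101.3) = 198.7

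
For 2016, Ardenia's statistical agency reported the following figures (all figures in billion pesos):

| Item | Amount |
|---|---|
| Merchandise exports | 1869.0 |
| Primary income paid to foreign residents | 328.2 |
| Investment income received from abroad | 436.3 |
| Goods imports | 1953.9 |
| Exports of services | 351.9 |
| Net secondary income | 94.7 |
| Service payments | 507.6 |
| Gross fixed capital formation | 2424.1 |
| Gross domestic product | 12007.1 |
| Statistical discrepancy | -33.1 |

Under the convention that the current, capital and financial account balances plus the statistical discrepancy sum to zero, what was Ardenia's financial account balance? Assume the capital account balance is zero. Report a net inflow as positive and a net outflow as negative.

70.9

Goods balance = 1869.0 - 1953.9 = -84.9
Services balance = 351.9 - 507.6 = -155.7
Trade balance (goods + services) = -84.9 + (-155.7) = -240.6
Net primary income = 436.3 - 328.2 = 108.1
Net secondary income = 94.7
Current account = -240.6 + 108.1 + 94.7 = -37.8
Financial account = -(-37.8 + (-33.1)) = 70.9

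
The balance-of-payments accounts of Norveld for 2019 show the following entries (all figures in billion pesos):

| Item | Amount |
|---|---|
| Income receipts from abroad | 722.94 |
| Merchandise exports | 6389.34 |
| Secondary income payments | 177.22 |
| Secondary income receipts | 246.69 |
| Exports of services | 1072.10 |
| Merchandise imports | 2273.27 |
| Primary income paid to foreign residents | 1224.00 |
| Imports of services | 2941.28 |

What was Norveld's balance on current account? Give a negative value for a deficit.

Goods balance = 6389.34 - 2273.27 = 4116.07
Services balance = 1072.10 - 2941.28 = -1869.18
Trade balance (goods + services) = 4116.07 + (-1869.18) = 2246.89
Net primary income = 722.94 - 1224.00 = -501.06
Net secondary income = 246.69 - 177.22 = 69.47
Current account = 2246.89 + (-501.06) + 69.47 = 1815.30

1815.30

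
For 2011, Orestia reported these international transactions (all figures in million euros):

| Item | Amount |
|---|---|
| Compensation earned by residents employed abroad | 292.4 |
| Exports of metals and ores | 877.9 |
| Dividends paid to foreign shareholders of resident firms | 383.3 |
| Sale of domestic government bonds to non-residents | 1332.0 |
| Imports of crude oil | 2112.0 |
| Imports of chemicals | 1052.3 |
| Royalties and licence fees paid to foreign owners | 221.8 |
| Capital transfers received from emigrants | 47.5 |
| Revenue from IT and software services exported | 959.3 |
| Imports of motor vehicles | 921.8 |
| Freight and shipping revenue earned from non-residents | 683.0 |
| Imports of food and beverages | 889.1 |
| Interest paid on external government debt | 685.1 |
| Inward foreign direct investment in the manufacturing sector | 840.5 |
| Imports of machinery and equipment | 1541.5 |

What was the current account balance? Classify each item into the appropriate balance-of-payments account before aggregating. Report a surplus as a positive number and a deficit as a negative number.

-4994.3

Goods: 877.9 - 1052.3 - 1541.5 - 889.1 - 921.8 - 2112.0 = -5638.8
Services: 683.0 - 221.8 + 959.3 = 1420.5
Primary income: -685.1 - 383.3 + 292.4 = -776.0
Current account = (-5638.8) + 1420.5 + (-776.0) = -4994.3
(Excluded from the current account — financial account: sale of domestic government bonds to non-residents 1332.0, inward foreign direct investment in the manufacturing sector 840.5; capital account: capital transfers received from emigrants 47.5.)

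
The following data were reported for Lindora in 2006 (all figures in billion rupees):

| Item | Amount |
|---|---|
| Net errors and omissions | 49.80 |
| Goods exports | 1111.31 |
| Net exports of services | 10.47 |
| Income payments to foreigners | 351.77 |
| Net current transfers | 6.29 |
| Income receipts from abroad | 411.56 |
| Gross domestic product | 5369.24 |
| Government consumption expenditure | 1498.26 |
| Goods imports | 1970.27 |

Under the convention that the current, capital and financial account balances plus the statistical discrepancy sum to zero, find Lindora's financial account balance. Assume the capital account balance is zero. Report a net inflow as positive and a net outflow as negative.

732.61

Goods balance = 1111.31 - 1970.27 = -858.96
Services balance = 10.47
Trade balance (goods + services) = -858.96 + 10.47 = -848.49
Net primary income = 411.56 - 351.77 = 59.79
Net secondary income = 6.29
Current account = -848.49 + 59.79 + 6.29 = -782.41
Financial account = -(-782.41 + 49.80) = 732.61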